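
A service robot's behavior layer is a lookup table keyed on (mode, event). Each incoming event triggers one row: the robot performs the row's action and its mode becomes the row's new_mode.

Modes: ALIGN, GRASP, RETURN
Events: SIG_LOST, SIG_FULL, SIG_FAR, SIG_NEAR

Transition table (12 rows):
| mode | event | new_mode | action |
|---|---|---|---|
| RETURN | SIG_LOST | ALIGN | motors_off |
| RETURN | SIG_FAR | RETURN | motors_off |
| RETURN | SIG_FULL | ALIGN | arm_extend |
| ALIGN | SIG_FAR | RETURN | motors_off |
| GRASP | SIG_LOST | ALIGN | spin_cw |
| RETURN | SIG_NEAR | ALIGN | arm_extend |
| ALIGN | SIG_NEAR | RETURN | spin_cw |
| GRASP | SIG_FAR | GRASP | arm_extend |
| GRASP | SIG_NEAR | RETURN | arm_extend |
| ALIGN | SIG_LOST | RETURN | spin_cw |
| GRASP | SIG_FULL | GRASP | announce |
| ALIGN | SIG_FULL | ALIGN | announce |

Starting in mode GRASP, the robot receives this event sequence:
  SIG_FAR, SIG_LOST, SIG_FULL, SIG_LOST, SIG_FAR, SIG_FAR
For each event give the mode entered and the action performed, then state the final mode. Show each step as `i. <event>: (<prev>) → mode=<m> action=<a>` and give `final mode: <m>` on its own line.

1. SIG_FAR: (GRASP) → mode=GRASP action=arm_extend
2. SIG_LOST: (GRASP) → mode=ALIGN action=spin_cw
3. SIG_FULL: (ALIGN) → mode=ALIGN action=announce
4. SIG_LOST: (ALIGN) → mode=RETURN action=spin_cw
5. SIG_FAR: (RETURN) → mode=RETURN action=motors_off
6. SIG_FAR: (RETURN) → mode=RETURN action=motors_off

final mode: RETURN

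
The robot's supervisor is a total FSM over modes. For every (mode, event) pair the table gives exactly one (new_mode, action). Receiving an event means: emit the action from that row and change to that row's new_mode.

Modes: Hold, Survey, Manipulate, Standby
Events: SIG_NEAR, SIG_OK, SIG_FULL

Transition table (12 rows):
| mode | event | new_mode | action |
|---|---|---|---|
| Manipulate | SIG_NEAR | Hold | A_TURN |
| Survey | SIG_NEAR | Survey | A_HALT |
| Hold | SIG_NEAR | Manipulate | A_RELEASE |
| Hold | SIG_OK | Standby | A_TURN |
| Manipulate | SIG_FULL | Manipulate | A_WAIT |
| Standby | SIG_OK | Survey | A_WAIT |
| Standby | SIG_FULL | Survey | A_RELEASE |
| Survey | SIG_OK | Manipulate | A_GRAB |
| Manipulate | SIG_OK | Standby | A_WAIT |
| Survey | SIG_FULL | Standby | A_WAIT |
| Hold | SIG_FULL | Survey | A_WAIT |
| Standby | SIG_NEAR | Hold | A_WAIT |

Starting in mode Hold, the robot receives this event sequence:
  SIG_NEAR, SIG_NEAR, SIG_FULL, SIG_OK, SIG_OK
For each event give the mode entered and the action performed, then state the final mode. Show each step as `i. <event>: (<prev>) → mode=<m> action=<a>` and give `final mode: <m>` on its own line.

1. SIG_NEAR: (Hold) → mode=Manipulate action=A_RELEASE
2. SIG_NEAR: (Manipulate) → mode=Hold action=A_TURN
3. SIG_FULL: (Hold) → mode=Survey action=A_WAIT
4. SIG_OK: (Survey) → mode=Manipulate action=A_GRAB
5. SIG_OK: (Manipulate) → mode=Standby action=A_WAIT

final mode: Standby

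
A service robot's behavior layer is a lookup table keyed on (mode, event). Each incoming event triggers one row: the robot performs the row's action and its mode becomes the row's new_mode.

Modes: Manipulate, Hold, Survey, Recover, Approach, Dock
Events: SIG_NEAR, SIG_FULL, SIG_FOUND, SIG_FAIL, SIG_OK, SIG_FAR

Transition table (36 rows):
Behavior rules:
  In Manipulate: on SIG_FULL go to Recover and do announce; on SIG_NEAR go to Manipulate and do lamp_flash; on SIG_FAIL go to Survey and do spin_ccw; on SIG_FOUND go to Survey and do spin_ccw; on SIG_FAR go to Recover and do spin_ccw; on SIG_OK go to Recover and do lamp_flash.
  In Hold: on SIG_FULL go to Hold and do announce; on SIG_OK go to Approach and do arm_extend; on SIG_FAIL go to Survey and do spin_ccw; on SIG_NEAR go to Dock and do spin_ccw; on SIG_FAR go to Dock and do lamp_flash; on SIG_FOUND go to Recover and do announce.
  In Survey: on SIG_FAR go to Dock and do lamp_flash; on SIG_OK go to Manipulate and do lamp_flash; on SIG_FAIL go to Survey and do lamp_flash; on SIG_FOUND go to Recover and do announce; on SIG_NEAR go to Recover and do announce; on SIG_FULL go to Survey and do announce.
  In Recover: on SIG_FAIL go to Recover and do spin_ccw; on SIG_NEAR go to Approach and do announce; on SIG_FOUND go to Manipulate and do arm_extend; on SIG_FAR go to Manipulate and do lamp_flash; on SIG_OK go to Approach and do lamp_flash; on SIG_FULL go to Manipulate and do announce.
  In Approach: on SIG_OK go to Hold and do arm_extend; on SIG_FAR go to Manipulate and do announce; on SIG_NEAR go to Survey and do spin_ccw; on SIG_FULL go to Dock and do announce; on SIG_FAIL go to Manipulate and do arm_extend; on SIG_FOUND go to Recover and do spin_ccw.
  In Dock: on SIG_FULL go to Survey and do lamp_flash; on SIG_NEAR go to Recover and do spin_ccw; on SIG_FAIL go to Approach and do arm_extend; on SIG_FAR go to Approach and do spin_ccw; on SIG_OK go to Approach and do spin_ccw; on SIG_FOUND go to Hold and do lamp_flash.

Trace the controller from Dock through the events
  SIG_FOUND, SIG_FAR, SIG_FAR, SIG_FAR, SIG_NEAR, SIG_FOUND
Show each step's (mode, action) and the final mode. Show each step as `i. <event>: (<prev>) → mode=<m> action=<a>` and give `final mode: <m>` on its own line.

final mode: Survey

1. SIG_FOUND: (Dock) → mode=Hold action=lamp_flash
2. SIG_FAR: (Hold) → mode=Dock action=lamp_flash
3. SIG_FAR: (Dock) → mode=Approach action=spin_ccw
4. SIG_FAR: (Approach) → mode=Manipulate action=announce
5. SIG_NEAR: (Manipulate) → mode=Manipulate action=lamp_flash
6. SIG_FOUND: (Manipulate) → mode=Survey action=spin_ccw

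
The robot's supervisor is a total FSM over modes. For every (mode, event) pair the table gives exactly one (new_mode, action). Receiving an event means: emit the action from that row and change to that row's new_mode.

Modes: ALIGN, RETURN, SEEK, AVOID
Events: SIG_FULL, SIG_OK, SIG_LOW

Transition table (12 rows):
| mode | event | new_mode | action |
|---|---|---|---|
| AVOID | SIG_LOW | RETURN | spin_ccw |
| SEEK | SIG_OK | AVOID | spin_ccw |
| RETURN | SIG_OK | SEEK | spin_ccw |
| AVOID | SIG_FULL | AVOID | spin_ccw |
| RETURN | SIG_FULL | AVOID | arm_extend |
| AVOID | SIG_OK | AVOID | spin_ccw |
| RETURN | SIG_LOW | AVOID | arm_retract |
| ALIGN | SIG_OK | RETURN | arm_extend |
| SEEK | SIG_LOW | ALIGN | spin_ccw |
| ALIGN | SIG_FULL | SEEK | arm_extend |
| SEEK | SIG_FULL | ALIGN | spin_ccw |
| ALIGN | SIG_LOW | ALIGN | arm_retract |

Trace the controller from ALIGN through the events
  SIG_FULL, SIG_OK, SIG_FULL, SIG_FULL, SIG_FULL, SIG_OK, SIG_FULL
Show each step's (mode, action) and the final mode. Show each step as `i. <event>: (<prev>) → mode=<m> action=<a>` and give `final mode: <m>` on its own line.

final mode: AVOID

1. SIG_FULL: (ALIGN) → mode=SEEK action=arm_extend
2. SIG_OK: (SEEK) → mode=AVOID action=spin_ccw
3. SIG_FULL: (AVOID) → mode=AVOID action=spin_ccw
4. SIG_FULL: (AVOID) → mode=AVOID action=spin_ccw
5. SIG_FULL: (AVOID) → mode=AVOID action=spin_ccw
6. SIG_OK: (AVOID) → mode=AVOID action=spin_ccw
7. SIG_FULL: (AVOID) → mode=AVOID action=spin_ccw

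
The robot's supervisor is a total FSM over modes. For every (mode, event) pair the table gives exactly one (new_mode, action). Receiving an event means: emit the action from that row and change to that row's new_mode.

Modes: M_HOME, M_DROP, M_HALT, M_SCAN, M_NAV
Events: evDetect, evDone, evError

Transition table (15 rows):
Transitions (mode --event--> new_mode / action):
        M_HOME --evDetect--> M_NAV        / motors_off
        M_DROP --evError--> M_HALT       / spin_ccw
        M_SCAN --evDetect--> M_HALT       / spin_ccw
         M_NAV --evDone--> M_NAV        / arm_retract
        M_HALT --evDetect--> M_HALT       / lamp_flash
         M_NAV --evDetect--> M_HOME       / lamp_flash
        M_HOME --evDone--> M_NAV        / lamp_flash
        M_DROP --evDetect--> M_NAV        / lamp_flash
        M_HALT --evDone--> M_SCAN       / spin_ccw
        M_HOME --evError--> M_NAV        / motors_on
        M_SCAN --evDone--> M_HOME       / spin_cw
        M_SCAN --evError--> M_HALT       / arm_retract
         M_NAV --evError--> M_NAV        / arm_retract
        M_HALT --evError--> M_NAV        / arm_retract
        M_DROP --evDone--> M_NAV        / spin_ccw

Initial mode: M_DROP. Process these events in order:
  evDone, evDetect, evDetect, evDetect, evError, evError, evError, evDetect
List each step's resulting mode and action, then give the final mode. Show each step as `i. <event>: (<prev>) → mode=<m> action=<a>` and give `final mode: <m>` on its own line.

1. evDone: (M_DROP) → mode=M_NAV action=spin_ccw
2. evDetect: (M_NAV) → mode=M_HOME action=lamp_flash
3. evDetect: (M_HOME) → mode=M_NAV action=motors_off
4. evDetect: (M_NAV) → mode=M_HOME action=lamp_flash
5. evError: (M_HOME) → mode=M_NAV action=motors_on
6. evError: (M_NAV) → mode=M_NAV action=arm_retract
7. evError: (M_NAV) → mode=M_NAV action=arm_retract
8. evDetect: (M_NAV) → mode=M_HOME action=lamp_flash

final mode: M_HOME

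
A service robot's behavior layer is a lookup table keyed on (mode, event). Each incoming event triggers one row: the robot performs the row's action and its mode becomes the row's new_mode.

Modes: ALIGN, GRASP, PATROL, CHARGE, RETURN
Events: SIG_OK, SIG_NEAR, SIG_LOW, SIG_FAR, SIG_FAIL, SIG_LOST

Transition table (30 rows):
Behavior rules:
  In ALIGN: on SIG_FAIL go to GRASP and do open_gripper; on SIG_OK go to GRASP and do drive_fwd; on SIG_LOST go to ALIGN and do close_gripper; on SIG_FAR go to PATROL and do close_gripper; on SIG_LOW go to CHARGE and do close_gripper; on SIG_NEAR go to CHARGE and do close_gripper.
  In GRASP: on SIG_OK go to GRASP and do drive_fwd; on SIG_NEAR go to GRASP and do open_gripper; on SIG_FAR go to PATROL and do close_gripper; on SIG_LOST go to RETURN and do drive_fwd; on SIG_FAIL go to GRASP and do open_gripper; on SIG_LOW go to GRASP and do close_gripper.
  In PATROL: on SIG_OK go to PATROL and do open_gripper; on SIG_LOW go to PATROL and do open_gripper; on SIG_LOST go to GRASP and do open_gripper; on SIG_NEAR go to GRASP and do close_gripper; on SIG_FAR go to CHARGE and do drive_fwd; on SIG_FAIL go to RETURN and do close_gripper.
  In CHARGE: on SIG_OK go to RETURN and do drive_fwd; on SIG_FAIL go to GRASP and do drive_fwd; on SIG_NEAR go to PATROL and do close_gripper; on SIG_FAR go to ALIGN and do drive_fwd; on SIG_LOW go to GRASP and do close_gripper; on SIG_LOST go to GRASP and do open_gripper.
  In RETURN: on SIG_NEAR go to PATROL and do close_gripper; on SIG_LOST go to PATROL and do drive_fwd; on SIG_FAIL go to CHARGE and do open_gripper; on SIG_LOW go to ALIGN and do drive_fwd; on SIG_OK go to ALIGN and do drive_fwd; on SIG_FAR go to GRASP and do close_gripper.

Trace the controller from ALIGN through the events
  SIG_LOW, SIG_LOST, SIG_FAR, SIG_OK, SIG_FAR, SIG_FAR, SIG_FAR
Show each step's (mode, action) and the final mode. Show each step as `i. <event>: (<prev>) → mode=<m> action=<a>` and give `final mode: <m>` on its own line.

1. SIG_LOW: (ALIGN) → mode=CHARGE action=close_gripper
2. SIG_LOST: (CHARGE) → mode=GRASP action=open_gripper
3. SIG_FAR: (GRASP) → mode=PATROL action=close_gripper
4. SIG_OK: (PATROL) → mode=PATROL action=open_gripper
5. SIG_FAR: (PATROL) → mode=CHARGE action=drive_fwd
6. SIG_FAR: (CHARGE) → mode=ALIGN action=drive_fwd
7. SIG_FAR: (ALIGN) → mode=PATROL action=close_gripper

final mode: PATROL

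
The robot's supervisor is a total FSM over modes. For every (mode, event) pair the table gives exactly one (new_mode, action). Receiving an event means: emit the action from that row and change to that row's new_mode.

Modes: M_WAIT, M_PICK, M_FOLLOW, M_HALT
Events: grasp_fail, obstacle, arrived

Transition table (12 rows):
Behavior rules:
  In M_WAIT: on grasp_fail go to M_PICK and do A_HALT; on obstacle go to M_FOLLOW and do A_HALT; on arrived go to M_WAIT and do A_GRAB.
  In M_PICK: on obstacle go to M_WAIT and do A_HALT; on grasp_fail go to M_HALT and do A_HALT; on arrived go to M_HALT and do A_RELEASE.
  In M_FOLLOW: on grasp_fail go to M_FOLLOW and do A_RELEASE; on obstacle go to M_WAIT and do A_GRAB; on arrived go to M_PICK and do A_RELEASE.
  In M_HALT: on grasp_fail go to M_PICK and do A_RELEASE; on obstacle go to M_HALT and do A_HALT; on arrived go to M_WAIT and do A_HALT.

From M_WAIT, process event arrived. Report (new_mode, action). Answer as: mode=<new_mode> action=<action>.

current mode = M_WAIT; filter table to that mode:
  (M_WAIT, grasp_fail) → (M_PICK, A_HALT)
  (M_WAIT, obstacle) → (M_FOLLOW, A_HALT)
  (M_WAIT, arrived) → (M_WAIT, A_GRAB)  ← event matches
event = arrived selects (M_WAIT, A_GRAB)

mode=M_WAIT action=A_GRAB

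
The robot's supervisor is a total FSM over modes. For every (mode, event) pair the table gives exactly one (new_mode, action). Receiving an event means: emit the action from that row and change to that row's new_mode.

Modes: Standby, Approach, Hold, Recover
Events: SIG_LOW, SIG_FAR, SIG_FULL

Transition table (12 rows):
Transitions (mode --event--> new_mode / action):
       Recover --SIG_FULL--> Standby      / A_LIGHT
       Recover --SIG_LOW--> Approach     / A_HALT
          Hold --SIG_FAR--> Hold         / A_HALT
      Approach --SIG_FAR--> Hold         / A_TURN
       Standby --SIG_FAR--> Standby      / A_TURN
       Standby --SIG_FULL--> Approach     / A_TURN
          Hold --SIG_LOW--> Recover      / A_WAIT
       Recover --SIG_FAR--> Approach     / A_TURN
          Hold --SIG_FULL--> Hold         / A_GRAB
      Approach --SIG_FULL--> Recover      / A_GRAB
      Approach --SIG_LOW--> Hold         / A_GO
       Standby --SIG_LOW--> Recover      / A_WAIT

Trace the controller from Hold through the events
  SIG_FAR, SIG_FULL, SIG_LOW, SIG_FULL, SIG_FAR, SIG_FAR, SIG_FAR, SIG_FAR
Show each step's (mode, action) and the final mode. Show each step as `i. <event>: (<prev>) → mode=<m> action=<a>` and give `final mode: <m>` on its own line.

final mode: Standby

1. SIG_FAR: (Hold) → mode=Hold action=A_HALT
2. SIG_FULL: (Hold) → mode=Hold action=A_GRAB
3. SIG_LOW: (Hold) → mode=Recover action=A_WAIT
4. SIG_FULL: (Recover) → mode=Standby action=A_LIGHT
5. SIG_FAR: (Standby) → mode=Standby action=A_TURN
6. SIG_FAR: (Standby) → mode=Standby action=A_TURN
7. SIG_FAR: (Standby) → mode=Standby action=A_TURN
8. SIG_FAR: (Standby) → mode=Standby action=A_TURN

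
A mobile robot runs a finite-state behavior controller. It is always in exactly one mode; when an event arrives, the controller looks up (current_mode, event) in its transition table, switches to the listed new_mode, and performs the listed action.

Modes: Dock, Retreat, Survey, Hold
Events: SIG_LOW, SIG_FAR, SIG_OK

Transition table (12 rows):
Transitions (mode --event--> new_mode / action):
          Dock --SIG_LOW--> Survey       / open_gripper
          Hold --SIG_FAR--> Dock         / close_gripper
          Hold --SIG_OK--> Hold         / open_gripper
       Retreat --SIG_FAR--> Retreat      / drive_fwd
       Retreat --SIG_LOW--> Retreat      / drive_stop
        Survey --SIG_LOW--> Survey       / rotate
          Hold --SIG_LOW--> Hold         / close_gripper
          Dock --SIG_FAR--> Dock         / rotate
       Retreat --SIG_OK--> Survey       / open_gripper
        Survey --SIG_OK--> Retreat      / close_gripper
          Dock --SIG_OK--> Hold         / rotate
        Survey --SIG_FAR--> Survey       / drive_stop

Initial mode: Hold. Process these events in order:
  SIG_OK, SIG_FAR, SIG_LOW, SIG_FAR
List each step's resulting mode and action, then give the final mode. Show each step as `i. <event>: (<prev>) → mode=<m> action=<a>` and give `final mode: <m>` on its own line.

1. SIG_OK: (Hold) → mode=Hold action=open_gripper
2. SIG_FAR: (Hold) → mode=Dock action=close_gripper
3. SIG_LOW: (Dock) → mode=Survey action=open_gripper
4. SIG_FAR: (Survey) → mode=Survey action=drive_stop

final mode: Survey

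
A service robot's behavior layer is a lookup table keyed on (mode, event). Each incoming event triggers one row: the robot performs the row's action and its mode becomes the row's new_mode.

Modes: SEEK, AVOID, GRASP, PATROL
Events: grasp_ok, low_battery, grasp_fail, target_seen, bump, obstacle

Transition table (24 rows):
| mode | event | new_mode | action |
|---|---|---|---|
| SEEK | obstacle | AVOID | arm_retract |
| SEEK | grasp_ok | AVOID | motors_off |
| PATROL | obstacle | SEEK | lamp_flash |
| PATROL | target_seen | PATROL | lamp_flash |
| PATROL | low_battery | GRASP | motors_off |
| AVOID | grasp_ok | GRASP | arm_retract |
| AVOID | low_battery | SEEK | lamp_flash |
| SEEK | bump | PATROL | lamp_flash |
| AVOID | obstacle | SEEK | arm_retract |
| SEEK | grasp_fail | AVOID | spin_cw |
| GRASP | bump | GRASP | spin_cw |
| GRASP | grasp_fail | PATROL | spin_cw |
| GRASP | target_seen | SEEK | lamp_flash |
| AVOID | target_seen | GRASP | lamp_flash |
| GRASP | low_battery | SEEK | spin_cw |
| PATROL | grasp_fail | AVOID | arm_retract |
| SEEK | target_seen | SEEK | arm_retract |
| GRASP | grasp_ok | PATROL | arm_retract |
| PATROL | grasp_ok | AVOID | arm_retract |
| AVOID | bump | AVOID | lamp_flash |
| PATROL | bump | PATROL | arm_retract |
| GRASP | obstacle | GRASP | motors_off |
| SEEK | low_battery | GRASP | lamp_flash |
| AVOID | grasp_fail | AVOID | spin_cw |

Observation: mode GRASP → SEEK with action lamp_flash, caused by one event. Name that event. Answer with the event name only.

try grasp_ok: (GRASP, grasp_ok) → (PATROL, arm_retract)
try low_battery: (GRASP, low_battery) → (SEEK, spin_cw)
try grasp_fail: (GRASP, grasp_fail) → (PATROL, spin_cw)
try target_seen: (GRASP, target_seen) → (SEEK, lamp_flash)  ← matches
try bump: (GRASP, bump) → (GRASP, spin_cw)
try obstacle: (GRASP, obstacle) → (GRASP, motors_off)

target_seen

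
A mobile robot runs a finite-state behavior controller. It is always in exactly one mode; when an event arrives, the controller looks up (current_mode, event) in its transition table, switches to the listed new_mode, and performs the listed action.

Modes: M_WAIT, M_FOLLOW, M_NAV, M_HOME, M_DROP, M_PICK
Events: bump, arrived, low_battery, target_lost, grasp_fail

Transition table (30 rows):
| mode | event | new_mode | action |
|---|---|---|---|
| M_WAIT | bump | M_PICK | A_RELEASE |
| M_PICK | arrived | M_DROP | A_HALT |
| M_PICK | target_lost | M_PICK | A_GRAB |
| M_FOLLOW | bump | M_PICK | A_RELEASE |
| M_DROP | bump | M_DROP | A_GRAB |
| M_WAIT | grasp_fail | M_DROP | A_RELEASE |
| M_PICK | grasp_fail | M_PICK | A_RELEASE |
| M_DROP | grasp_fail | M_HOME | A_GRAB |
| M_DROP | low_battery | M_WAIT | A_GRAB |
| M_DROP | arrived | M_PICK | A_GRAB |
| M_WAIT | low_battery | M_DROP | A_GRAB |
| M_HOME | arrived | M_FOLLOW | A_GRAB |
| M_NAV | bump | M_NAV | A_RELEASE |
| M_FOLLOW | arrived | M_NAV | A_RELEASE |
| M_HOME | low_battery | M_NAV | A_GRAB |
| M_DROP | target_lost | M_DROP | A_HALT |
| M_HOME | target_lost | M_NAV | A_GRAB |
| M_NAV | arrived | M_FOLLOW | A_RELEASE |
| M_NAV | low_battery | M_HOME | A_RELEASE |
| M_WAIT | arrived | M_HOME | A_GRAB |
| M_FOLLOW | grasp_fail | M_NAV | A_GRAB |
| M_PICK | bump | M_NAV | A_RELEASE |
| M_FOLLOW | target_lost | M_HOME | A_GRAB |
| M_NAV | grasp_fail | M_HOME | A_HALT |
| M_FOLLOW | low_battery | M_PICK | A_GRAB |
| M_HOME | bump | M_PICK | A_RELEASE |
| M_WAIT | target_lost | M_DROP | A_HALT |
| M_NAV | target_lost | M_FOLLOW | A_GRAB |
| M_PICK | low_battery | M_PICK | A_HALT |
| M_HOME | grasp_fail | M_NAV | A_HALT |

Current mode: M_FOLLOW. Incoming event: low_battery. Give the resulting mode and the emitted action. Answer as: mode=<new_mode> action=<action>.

mode=M_PICK action=A_GRAB

current mode = M_FOLLOW; filter table to that mode:
  (M_FOLLOW, bump) → (M_PICK, A_RELEASE)
  (M_FOLLOW, arrived) → (M_NAV, A_RELEASE)
  (M_FOLLOW, grasp_fail) → (M_NAV, A_GRAB)
  (M_FOLLOW, target_lost) → (M_HOME, A_GRAB)
  (M_FOLLOW, low_battery) → (M_PICK, A_GRAB)  ← event matches
event = low_battery selects (M_PICK, A_GRAB)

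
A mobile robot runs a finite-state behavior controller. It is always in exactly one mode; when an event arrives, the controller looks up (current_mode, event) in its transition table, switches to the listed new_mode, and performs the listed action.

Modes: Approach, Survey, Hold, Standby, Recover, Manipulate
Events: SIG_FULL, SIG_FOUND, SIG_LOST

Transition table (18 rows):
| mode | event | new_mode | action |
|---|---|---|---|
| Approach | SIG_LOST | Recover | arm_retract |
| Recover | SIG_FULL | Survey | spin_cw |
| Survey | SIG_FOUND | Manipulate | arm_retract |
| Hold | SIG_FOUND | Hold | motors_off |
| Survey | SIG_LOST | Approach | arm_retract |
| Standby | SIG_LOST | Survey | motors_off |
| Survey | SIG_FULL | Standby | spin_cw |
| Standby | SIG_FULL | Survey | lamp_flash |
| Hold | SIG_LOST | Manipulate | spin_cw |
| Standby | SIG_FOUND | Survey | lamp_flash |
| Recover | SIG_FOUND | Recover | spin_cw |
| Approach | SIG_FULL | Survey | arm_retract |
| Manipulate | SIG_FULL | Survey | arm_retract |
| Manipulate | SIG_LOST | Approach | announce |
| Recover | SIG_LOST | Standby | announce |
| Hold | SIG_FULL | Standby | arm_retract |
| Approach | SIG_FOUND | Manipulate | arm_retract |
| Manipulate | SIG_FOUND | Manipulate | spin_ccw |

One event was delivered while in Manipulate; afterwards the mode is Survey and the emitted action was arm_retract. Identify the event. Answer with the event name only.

SIG_FULL

try SIG_FULL: (Manipulate, SIG_FULL) → (Survey, arm_retract)  ← matches
try SIG_FOUND: (Manipulate, SIG_FOUND) → (Manipulate, spin_ccw)
try SIG_LOST: (Manipulate, SIG_LOST) → (Approach, announce)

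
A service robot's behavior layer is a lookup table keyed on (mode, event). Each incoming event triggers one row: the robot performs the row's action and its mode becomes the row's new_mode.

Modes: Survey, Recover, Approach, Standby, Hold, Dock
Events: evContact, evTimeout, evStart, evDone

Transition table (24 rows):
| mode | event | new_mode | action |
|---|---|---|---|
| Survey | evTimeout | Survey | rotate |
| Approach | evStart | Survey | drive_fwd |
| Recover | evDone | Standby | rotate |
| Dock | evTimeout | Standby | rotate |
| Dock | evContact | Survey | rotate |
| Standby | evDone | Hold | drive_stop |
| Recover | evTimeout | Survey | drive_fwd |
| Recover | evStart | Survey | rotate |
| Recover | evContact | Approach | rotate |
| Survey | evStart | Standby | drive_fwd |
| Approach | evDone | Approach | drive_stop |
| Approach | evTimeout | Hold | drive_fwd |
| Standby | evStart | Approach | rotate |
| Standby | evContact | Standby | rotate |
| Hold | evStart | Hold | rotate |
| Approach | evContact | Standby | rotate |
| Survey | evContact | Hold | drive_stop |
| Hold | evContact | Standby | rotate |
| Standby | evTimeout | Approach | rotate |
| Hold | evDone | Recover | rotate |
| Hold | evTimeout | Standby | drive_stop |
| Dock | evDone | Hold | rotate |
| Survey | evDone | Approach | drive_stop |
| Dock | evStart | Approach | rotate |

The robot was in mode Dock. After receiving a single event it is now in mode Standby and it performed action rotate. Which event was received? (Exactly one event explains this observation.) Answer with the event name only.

try evContact: (Dock, evContact) → (Survey, rotate)
try evTimeout: (Dock, evTimeout) → (Standby, rotate)  ← matches
try evStart: (Dock, evStart) → (Approach, rotate)
try evDone: (Dock, evDone) → (Hold, rotate)

evTimeout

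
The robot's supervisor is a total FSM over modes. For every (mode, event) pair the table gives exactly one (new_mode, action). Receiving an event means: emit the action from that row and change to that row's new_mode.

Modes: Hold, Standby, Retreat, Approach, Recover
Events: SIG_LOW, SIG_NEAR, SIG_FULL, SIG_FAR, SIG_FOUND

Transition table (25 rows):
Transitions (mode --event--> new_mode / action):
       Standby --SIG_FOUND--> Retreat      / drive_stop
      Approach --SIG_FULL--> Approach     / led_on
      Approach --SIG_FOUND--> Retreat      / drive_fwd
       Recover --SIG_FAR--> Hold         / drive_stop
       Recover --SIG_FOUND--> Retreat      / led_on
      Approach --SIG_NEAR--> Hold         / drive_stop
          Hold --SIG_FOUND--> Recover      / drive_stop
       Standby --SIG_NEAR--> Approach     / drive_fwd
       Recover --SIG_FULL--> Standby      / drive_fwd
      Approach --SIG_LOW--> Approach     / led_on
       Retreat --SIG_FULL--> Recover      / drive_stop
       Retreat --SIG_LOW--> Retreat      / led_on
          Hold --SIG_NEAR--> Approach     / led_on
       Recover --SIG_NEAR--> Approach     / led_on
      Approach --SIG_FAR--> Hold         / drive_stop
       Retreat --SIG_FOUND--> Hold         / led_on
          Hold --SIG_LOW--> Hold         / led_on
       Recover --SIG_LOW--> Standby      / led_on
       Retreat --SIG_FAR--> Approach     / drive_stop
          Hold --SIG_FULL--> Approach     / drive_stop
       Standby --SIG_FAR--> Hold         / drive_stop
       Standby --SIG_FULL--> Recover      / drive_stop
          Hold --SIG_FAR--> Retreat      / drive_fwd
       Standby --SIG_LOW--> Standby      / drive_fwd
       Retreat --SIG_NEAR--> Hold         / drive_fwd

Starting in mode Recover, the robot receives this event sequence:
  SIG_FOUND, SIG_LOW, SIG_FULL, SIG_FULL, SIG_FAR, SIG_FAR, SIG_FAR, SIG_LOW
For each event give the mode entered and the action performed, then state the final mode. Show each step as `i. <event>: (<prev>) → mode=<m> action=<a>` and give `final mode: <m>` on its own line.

final mode: Approach

1. SIG_FOUND: (Recover) → mode=Retreat action=led_on
2. SIG_LOW: (Retreat) → mode=Retreat action=led_on
3. SIG_FULL: (Retreat) → mode=Recover action=drive_stop
4. SIG_FULL: (Recover) → mode=Standby action=drive_fwd
5. SIG_FAR: (Standby) → mode=Hold action=drive_stop
6. SIG_FAR: (Hold) → mode=Retreat action=drive_fwd
7. SIG_FAR: (Retreat) → mode=Approach action=drive_stop
8. SIG_LOW: (Approach) → mode=Approach action=led_on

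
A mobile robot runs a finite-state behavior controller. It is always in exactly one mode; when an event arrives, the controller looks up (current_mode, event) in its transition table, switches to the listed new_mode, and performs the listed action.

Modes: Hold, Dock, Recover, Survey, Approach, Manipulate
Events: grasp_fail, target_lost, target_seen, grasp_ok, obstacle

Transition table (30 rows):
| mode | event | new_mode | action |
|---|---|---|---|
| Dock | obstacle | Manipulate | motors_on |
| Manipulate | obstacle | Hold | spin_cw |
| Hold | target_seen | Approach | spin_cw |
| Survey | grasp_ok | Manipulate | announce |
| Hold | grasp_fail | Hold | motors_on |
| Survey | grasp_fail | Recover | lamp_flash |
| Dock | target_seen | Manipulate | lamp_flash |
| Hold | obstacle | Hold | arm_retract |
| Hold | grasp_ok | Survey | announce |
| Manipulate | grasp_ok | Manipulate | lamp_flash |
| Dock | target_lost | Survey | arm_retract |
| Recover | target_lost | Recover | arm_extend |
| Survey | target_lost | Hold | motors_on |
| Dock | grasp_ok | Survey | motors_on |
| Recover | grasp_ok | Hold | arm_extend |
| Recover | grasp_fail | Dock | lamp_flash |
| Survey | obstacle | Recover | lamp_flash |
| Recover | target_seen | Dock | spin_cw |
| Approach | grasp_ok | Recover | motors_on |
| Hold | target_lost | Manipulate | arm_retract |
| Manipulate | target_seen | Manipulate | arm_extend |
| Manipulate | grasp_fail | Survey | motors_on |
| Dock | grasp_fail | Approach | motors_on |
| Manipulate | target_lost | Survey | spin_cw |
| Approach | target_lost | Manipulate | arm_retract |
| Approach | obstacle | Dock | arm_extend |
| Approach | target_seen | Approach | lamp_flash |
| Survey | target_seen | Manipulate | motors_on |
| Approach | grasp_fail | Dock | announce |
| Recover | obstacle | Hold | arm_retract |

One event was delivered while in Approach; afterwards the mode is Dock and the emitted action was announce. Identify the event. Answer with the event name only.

grasp_fail

try grasp_fail: (Approach, grasp_fail) → (Dock, announce)  ← matches
try target_lost: (Approach, target_lost) → (Manipulate, arm_retract)
try target_seen: (Approach, target_seen) → (Approach, lamp_flash)
try grasp_ok: (Approach, grasp_ok) → (Recover, motors_on)
try obstacle: (Approach, obstacle) → (Dock, arm_extend)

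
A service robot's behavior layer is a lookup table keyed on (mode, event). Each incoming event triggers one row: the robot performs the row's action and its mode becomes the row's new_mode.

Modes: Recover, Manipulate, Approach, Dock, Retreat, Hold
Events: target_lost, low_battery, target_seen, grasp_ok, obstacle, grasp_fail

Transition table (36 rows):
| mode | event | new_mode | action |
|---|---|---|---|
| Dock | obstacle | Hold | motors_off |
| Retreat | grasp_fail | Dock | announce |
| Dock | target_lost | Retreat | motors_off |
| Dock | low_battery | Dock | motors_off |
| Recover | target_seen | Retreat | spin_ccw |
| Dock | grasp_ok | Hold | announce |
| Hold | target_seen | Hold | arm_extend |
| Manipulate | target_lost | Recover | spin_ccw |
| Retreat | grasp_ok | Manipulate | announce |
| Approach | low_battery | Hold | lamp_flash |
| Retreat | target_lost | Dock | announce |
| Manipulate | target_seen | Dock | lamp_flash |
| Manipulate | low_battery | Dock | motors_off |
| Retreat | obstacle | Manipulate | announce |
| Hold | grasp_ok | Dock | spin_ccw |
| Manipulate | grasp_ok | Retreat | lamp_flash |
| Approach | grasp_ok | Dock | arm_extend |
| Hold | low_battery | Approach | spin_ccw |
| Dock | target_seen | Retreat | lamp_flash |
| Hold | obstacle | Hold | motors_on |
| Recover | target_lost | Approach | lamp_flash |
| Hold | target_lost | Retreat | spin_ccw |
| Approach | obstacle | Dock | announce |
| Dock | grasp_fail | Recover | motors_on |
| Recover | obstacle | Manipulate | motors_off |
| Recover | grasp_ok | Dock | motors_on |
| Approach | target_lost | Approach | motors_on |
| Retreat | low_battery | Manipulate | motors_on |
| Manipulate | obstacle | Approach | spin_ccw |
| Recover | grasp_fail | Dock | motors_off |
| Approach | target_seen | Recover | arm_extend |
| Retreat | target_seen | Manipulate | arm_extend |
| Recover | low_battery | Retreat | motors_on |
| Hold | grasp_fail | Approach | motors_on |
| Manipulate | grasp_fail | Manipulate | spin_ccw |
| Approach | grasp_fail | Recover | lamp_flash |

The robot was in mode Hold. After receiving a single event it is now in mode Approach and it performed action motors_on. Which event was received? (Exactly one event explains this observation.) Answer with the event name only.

grasp_fail

try target_lost: (Hold, target_lost) → (Retreat, spin_ccw)
try low_battery: (Hold, low_battery) → (Approach, spin_ccw)
try target_seen: (Hold, target_seen) → (Hold, arm_extend)
try grasp_ok: (Hold, grasp_ok) → (Dock, spin_ccw)
try obstacle: (Hold, obstacle) → (Hold, motors_on)
try grasp_fail: (Hold, grasp_fail) → (Approach, motors_on)  ← matches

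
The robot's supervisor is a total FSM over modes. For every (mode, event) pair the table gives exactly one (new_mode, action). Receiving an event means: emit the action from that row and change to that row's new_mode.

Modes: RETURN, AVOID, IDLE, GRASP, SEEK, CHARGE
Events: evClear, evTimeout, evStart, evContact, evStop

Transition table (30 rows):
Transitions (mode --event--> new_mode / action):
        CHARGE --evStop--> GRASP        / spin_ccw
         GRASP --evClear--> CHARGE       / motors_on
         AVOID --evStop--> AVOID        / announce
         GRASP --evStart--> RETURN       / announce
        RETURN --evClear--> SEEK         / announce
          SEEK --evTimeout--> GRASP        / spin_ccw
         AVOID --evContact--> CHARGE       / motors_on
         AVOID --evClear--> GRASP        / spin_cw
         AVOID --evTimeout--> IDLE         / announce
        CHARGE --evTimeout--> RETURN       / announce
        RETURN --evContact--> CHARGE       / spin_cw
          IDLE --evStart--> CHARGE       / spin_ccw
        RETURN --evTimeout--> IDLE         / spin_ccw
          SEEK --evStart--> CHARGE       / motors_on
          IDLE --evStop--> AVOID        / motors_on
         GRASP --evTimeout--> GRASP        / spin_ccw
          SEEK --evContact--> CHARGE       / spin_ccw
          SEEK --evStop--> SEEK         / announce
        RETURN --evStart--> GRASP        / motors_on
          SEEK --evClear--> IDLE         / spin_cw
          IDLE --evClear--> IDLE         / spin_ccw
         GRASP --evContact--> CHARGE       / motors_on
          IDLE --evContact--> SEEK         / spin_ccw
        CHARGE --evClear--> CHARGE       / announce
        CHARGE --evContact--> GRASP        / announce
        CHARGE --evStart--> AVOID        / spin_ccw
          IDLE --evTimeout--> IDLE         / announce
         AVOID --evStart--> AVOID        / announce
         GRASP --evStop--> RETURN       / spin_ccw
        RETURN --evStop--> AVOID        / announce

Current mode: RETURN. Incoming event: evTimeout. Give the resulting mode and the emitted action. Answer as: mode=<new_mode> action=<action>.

current mode = RETURN; filter table to that mode:
  (RETURN, evClear) → (SEEK, announce)
  (RETURN, evContact) → (CHARGE, spin_cw)
  (RETURN, evTimeout) → (IDLE, spin_ccw)  ← event matches
  (RETURN, evStart) → (GRASP, motors_on)
  (RETURN, evStop) → (AVOID, announce)
event = evTimeout selects (IDLE, spin_ccw)

mode=IDLE action=spin_ccw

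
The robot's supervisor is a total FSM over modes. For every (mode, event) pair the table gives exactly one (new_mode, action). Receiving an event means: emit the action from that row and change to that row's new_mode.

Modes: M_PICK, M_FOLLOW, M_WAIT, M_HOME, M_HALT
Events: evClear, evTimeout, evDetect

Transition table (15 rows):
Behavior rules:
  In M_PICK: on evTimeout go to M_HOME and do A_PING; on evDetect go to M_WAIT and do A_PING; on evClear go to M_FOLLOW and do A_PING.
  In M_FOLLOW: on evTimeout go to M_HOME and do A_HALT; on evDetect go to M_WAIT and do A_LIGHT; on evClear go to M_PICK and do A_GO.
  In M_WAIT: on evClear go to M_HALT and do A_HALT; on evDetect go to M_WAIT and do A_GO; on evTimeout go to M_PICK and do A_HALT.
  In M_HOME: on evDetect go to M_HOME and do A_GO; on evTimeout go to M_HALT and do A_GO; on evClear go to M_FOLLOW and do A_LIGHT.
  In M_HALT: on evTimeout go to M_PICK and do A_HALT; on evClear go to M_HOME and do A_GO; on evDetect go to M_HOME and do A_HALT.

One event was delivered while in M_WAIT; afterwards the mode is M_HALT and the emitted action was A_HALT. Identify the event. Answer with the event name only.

evClear

try evClear: (M_WAIT, evClear) → (M_HALT, A_HALT)  ← matches
try evTimeout: (M_WAIT, evTimeout) → (M_PICK, A_HALT)
try evDetect: (M_WAIT, evDetect) → (M_WAIT, A_GO)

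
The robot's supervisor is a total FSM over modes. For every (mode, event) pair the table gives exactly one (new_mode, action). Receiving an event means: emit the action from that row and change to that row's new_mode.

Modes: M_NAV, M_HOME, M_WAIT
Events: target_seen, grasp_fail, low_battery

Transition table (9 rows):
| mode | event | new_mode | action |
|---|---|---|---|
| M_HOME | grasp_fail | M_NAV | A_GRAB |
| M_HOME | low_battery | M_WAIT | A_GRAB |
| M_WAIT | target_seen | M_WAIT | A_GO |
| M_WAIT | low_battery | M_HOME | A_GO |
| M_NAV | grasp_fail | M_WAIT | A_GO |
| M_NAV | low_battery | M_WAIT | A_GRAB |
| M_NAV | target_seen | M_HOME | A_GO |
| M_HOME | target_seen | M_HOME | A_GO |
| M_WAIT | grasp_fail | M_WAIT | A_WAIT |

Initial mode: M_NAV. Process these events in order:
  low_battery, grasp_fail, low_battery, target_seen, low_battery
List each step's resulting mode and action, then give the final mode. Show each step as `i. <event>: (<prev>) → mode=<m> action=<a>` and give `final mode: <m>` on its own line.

final mode: M_WAIT

1. low_battery: (M_NAV) → mode=M_WAIT action=A_GRAB
2. grasp_fail: (M_WAIT) → mode=M_WAIT action=A_WAIT
3. low_battery: (M_WAIT) → mode=M_HOME action=A_GO
4. target_seen: (M_HOME) → mode=M_HOME action=A_GO
5. low_battery: (M_HOME) → mode=M_WAIT action=A_GRAB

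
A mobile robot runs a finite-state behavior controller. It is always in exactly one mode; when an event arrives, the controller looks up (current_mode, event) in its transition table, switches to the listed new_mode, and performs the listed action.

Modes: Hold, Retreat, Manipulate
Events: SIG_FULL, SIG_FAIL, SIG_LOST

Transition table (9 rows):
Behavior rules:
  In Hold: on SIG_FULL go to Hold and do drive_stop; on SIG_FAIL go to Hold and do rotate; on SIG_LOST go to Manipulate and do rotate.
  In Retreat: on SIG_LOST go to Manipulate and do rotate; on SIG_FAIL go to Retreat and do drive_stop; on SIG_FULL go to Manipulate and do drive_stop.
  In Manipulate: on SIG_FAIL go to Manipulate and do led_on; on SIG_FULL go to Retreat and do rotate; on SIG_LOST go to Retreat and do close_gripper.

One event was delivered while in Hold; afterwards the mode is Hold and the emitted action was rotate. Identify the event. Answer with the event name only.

try SIG_FULL: (Hold, SIG_FULL) → (Hold, drive_stop)
try SIG_FAIL: (Hold, SIG_FAIL) → (Hold, rotate)  ← matches
try SIG_LOST: (Hold, SIG_LOST) → (Manipulate, rotate)

SIG_FAIL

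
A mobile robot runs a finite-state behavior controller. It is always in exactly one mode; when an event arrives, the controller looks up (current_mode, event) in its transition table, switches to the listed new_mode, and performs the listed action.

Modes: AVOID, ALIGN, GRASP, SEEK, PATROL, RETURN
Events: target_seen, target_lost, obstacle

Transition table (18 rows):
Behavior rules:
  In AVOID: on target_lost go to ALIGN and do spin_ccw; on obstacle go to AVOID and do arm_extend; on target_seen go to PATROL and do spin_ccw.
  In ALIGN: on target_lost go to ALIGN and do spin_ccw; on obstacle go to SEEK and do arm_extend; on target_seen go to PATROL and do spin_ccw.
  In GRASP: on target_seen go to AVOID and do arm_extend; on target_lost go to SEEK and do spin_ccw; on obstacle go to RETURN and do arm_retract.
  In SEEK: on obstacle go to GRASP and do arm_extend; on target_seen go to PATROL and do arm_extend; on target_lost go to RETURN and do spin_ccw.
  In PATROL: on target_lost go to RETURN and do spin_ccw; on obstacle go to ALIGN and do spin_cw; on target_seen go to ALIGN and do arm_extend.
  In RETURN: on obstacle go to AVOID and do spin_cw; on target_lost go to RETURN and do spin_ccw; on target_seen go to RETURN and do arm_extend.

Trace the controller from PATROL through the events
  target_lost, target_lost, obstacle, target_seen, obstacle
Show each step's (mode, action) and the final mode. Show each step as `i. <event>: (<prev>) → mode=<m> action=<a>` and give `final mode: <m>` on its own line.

1. target_lost: (PATROL) → mode=RETURN action=spin_ccw
2. target_lost: (RETURN) → mode=RETURN action=spin_ccw
3. obstacle: (RETURN) → mode=AVOID action=spin_cw
4. target_seen: (AVOID) → mode=PATROL action=spin_ccw
5. obstacle: (PATROL) → mode=ALIGN action=spin_cw

final mode: ALIGN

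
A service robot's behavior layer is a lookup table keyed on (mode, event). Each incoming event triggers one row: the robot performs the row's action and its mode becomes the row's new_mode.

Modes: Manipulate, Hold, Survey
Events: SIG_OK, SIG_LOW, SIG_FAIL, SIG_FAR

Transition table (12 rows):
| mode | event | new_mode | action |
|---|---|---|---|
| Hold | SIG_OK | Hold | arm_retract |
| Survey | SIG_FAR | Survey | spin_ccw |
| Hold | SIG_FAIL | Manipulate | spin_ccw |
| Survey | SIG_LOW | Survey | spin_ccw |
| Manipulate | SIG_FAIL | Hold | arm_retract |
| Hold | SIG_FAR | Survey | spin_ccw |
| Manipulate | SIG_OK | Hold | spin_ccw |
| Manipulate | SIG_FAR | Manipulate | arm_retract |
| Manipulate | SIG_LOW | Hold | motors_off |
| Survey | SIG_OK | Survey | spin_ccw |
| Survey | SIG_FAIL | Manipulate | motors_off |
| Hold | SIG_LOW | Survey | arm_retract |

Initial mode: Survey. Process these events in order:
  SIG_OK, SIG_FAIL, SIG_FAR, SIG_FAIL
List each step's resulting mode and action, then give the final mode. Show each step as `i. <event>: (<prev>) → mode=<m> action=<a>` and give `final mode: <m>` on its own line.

1. SIG_OK: (Survey) → mode=Survey action=spin_ccw
2. SIG_FAIL: (Survey) → mode=Manipulate action=motors_off
3. SIG_FAR: (Manipulate) → mode=Manipulate action=arm_retract
4. SIG_FAIL: (Manipulate) → mode=Hold action=arm_retract

final mode: Hold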